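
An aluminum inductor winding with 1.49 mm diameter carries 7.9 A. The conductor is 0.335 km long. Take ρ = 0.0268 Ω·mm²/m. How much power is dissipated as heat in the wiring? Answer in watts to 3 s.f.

321 W

ρ = 0.0268 Ω·mm²/m = 2.68×10^-8 Ω·m
A = π(d/2)² = π(7.4500e-04 m)² = 1.744e-06 m²
R = ρL/A = (2.68×10^-8)(335)/(1.744e-06) = 5.149 Ω
P = I²R = (7.9)² × 5.149 = 321 W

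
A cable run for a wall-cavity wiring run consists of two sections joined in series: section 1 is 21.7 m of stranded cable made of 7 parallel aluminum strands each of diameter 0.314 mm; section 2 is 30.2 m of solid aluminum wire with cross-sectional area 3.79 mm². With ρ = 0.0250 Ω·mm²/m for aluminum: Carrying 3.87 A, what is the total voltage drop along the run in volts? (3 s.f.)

4.64 V

ρ = 0.0250 Ω·mm²/m = 2.50×10^-8 Ω·m
Section 1: A_strand = π(1.5700e-04)² = 7.744e-08 m²; R₁ = ρL/(N·A_s) = (2.50×10^-8)(21.7)/(7×7.744e-08) = 1.001 Ω
Section 2: A = 3.79 mm² = 3.790e-06 m²
R₂ = (2.50×10^-8)(30.2)/(3.790e-06) = 0.1992 Ω
R = R₁ + R₂ = 1.2 Ω
V = IR = 3.87 × 1.2 = 4.64 V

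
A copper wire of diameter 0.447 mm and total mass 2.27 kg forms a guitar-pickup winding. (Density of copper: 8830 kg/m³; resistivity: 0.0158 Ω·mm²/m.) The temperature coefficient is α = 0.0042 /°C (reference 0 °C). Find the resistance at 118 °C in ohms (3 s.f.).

ρ = 0.0158 Ω·mm²/m = 1.58×10^-8 Ω·m
A = π(d/2)² = π(2.2350e-04 m)² = 1.5693e-07 m²
L = m/(density·A) = 2.27/(8830×1.5693e-07) = 1638 m
R = ρL/A = (1.58×10^-8)(1638)/(1.5693e-07) = 164.9 Ω
R(118 °C) = 164.9 × (1 + 0.0042×118) = 247 Ω

247 Ω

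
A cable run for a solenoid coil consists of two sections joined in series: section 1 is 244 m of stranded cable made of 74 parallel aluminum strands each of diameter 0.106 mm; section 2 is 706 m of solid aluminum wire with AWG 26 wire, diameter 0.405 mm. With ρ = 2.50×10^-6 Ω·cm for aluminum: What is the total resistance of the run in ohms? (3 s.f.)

146 Ω

ρ = 2.50×10^-6 Ω·cm = 2.50×10^-8 Ω·m
Section 1: A_strand = π(5.3000e-05)² = 8.825e-09 m²; R₁ = ρL/(N·A_s) = (2.50×10^-8)(244)/(74×8.825e-09) = 9.341 Ω
Section 2: A = π(0.405/2 mm)² = π(2.0250e-04 m)² = 1.288e-07 m²
R₂ = (2.50×10^-8)(706)/(1.288e-07) = 137 Ω
R = R₁ + R₂ = 146 Ω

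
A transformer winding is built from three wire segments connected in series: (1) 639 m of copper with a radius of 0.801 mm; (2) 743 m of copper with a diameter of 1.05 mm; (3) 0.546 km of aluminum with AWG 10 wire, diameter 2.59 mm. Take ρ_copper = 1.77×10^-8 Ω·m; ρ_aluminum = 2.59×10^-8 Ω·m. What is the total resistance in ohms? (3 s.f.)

Seg 1: A = πr² = π(8.0100e-04 m)² = 2.016e-06 m²
R_1 = (1.77×10^-8)(639)/(2.016e-06) = 5.611 Ω
Seg 2: A = π(d/2)² = π(5.2500e-04 m)² = 8.659e-07 m²
R_2 = (1.77×10^-8)(743)/(8.659e-07) = 15.19 Ω
Seg 3: A = π(2.59/2 mm)² = π(1.2950e-03 m)² = 5.269e-06 m²
R_3 = (2.59×10^-8)(546)/(5.269e-06) = 2.684 Ω
R_total = R_1 + R_2 + R_3 = 23.5 Ω

23.5 Ω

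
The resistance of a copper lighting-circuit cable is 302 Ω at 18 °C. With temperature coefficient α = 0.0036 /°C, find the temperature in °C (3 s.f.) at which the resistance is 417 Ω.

124 °C

R = R₀(1 + α(T − T₀)) ⇒ T = T₀ + (R/R₀ − 1)/α
T = 18 + (417/302 − 1)/0.0036 = 18 + (0.3808)/0.0036 = 124 °C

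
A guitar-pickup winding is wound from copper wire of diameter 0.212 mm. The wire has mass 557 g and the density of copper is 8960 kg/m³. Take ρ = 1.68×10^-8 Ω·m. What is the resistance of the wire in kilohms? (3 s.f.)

A = π(d/2)² = π(1.0600e-04 m)² = 3.5299e-08 m²
L = m/(density·A) = 0.557/(8960×3.5299e-08) = 1761 m
R = ρL/A = (1.68×10^-8)(1761)/(3.5299e-08) = 0.838 kΩ

0.838 kΩ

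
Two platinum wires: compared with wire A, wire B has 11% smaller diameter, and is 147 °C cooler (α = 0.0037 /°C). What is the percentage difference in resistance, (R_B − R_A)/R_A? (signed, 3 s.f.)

R ∝ ρL/d² with ρ ∝ (1+αΔT), so R_B/R_A = (1 − 11/100)⁻² × (1 − 0.0037×147)
= 1.262 × 0.4561 = 0.5758
(R_B − R_A)/R_A = 0.5758 − 1 = -42.4%

-42.4%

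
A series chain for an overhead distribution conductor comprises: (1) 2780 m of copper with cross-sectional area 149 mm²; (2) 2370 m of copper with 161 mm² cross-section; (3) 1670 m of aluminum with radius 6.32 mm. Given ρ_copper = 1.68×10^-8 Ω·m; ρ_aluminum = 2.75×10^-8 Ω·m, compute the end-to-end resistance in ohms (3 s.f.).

Seg 1: A = 149 mm² = 1.490e-04 m²
R_1 = (1.68×10^-8)(2780)/(1.490e-04) = 0.3134 Ω
Seg 2: A = 161 mm² = 1.610e-04 m²
R_2 = (1.68×10^-8)(2370)/(1.610e-04) = 0.2473 Ω
Seg 3: A = πr² = π(6.3200e-03 m)² = 1.255e-04 m²
R_3 = (2.75×10^-8)(1670)/(1.255e-04) = 0.366 Ω
R_total = R_1 + R_2 + R_3 = 0.927 Ω

0.927 Ω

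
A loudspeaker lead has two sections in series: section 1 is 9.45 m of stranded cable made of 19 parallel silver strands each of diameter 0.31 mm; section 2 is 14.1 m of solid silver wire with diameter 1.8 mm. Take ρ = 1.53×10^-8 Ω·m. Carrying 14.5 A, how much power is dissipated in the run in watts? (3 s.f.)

39.0 W

Section 1: A_strand = π(1.5500e-04)² = 7.548e-08 m²; R₁ = ρL/(N·A_s) = (1.53×10^-8)(9.45)/(19×7.548e-08) = 0.1008 Ω
Section 2: A = π(d/2)² = π(9.0000e-04 m)² = 2.545e-06 m²
R₂ = (1.53×10^-8)(14.1)/(2.545e-06) = 0.08478 Ω
R = R₁ + R₂ = 0.1856 Ω
P = I²R = (14.5)² × 0.1856 = 39.0 W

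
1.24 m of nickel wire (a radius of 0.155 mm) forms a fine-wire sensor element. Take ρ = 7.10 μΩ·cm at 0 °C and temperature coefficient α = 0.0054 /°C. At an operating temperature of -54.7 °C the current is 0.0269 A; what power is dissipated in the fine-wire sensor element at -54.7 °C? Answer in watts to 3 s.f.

ρ = 7.10 μΩ·cm = 7.10×10^-8 Ω·m
A = πr² = π(1.5500e-04 m)² = 7.548e-08 m²
R₍0₎ = ρL/A = (7.10×10^-8)(1.24)/(7.548e-08) = 1.166 Ω
R₍-54.7₎ = R₍0₎(1 + αΔT) = 1.166 × (1 + 0.0054×-54.7) = 0.8219 Ω
P = I²R = (0.0269)² × 0.8219 = 5.95×10^-4 W

5.95×10^-4 W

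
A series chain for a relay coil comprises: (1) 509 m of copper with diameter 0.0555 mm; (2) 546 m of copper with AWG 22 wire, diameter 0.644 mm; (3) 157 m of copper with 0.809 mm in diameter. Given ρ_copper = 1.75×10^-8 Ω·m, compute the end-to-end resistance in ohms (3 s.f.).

Seg 1: A = π(d/2)² = π(2.7750e-05 m)² = 2.419e-09 m²
R_1 = (1.75×10^-8)(509)/(2.419e-09) = 3682 Ω
Seg 2: A = π(0.644/2 mm)² = π(3.2200e-04 m)² = 3.257e-07 m²
R_2 = (1.75×10^-8)(546)/(3.257e-07) = 29.33 Ω
Seg 3: A = π(d/2)² = π(4.0450e-04 m)² = 5.140e-07 m²
R_3 = (1.75×10^-8)(157)/(5.140e-07) = 5.345 Ω
R_total = R_1 + R_2 + R_3 = 3720 Ω

3720 Ω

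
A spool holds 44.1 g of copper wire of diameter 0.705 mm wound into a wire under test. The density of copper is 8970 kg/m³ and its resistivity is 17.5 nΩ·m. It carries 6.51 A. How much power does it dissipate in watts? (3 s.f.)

ρ = 17.5 nΩ·m = 1.75×10^-8 Ω·m
A = π(d/2)² = π(3.5250e-04 m)² = 3.9036e-07 m²
L = m/(density·A) = 0.0441/(8970×3.9036e-07) = 12.59 m
R = ρL/A = (1.75×10^-8)(12.59)/(3.9036e-07) = 0.5646 Ω
P = I²R = (6.51)² × 0.5646 = 23.9 W

23.9 W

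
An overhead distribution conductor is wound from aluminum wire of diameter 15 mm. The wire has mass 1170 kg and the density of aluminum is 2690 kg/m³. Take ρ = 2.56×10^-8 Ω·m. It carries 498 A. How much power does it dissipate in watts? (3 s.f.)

88400 W

A = π(d/2)² = π(7.5000e-03 m)² = 1.7671e-04 m²
L = m/(density·A) = 1170/(2690×1.7671e-04) = 2461 m
R = ρL/A = (2.56×10^-8)(2461)/(1.7671e-04) = 0.3566 Ω
P = I²R = (498)² × 0.3566 = 88400 W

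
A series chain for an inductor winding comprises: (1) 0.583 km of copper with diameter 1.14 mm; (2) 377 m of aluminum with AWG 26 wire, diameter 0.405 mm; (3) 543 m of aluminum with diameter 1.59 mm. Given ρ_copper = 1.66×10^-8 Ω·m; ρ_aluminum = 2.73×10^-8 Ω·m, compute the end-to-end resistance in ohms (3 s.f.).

96.8 Ω

Seg 1: A = π(d/2)² = π(5.7000e-04 m)² = 1.021e-06 m²
R_1 = (1.66×10^-8)(583)/(1.021e-06) = 9.482 Ω
Seg 2: A = π(0.405/2 mm)² = π(2.0250e-04 m)² = 1.288e-07 m²
R_2 = (2.73×10^-8)(377)/(1.288e-07) = 79.89 Ω
Seg 3: A = π(d/2)² = π(7.9500e-04 m)² = 1.986e-06 m²
R_3 = (2.73×10^-8)(543)/(1.986e-06) = 7.466 Ω
R_total = R_1 + R_2 + R_3 = 96.8 Ω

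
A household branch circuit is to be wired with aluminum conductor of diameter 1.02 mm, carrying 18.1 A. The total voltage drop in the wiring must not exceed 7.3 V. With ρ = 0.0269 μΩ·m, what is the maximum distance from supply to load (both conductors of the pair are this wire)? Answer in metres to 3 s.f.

6.13 m

ρ = 0.0269 μΩ·m = 2.69×10^-8 Ω·m
A = π(d/2)² = π(5.1000e-04 m)² = 8.171e-07 m²
L_max = V_max·A/(2·ρI) = (7.3)(8.171e-07)/(2×2.69×10^-8×18.1) = 6.13 m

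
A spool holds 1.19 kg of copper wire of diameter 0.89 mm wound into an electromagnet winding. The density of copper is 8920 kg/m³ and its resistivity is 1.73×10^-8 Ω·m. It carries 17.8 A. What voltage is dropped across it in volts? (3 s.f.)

A = π(d/2)² = π(4.4500e-04 m)² = 6.2211e-07 m²
L = m/(density·A) = 1.19/(8920×6.2211e-07) = 214.4 m
R = ρL/A = (1.73×10^-8)(214.4)/(6.2211e-07) = 5.963 Ω
V = IR = 17.8 × 5.963 = 106 V

106 V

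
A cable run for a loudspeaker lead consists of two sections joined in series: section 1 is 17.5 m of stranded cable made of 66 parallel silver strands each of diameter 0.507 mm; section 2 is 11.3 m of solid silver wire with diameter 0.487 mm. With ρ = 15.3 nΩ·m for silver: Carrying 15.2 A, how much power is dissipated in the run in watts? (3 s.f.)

219 W

ρ = 15.3 nΩ·m = 1.53×10^-8 Ω·m
Section 1: A_strand = π(2.5350e-04)² = 2.019e-07 m²; R₁ = ρL/(N·A_s) = (1.53×10^-8)(17.5)/(66×2.019e-07) = 0.02009 Ω
Section 2: A = π(d/2)² = π(2.4350e-04 m)² = 1.863e-07 m²
R₂ = (1.53×10^-8)(11.3)/(1.863e-07) = 0.9282 Ω
R = R₁ + R₂ = 0.9483 Ω
P = I²R = (15.2)² × 0.9483 = 219 W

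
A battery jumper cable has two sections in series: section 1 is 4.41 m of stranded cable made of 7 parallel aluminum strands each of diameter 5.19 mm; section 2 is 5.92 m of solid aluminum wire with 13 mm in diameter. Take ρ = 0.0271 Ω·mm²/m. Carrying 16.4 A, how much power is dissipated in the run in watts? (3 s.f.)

ρ = 0.0271 Ω·mm²/m = 2.71×10^-8 Ω·m
Section 1: A_strand = π(2.5950e-03)² = 2.116e-05 m²; R₁ = ρL/(N·A_s) = (2.71×10^-8)(4.41)/(7×2.116e-05) = 8.070×10^-4 Ω
Section 2: A = π(d/2)² = π(6.5000e-03 m)² = 1.327e-04 m²
R₂ = (2.71×10^-8)(5.92)/(1.327e-04) = 0.001209 Ω
R = R₁ + R₂ = 0.002016 Ω
P = I²R = (16.4)² × 0.002016 = 0.542 W

0.542 W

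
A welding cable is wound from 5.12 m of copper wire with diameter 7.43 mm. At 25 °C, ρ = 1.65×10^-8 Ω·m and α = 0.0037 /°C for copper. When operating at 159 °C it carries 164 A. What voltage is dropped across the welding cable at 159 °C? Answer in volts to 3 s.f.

0.478 V

A = π(d/2)² = π(3.7150e-03 m)² = 4.336e-05 m²
R₍25₎ = ρL/A = (1.65×10^-8)(5.12)/(4.336e-05) = 0.001948 Ω
R₍159₎ = R₍25₎(1 + αΔT) = 0.001948 × (1 + 0.0037×134) = 0.002914 Ω
V = IR = 164 × 0.002914 = 0.478 V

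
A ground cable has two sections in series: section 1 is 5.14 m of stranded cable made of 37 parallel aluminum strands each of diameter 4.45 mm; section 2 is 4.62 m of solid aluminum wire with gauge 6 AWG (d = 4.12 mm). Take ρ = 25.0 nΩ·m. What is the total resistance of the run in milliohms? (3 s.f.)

ρ = 25.0 nΩ·m = 2.50×10^-8 Ω·m
Section 1: A_strand = π(2.2250e-03)² = 1.555e-05 m²; R₁ = ρL/(N·A_s) = (2.50×10^-8)(5.14)/(37×1.555e-05) = 2.233×10^-4 Ω
Section 2: A = π(4.12/2 mm)² = π(2.0600e-03 m)² = 1.333e-05 m²
R₂ = (2.50×10^-8)(4.62)/(1.333e-05) = 0.008664 Ω
R = R₁ + R₂ = 8.89 mΩ

8.89 mΩ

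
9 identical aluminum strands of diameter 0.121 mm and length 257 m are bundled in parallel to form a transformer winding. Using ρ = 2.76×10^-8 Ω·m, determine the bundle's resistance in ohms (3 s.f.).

68.5 Ω

A_strand = π(6.0500e-05 m)² = 1.150e-08 m²
R_strand = ρL/A = (2.76×10^-8)(257)/(1.150e-08) = 616.9 Ω
R_total = R_strand/N = 616.9/9 = 68.5 Ω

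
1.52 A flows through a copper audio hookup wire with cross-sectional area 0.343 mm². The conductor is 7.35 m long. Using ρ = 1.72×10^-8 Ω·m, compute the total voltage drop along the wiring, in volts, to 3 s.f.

A = 0.343 mm² = 3.430e-07 m²
R = ρL/A = (1.72×10^-8)(7.35)/(3.430e-07) = 0.3686 Ω
V = IR = 1.52 × 0.3686 = 0.560 V

0.560 V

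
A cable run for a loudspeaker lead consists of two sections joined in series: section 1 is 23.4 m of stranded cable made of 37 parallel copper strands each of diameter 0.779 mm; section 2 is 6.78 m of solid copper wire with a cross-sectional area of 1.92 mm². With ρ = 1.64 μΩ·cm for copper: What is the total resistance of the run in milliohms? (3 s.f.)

79.7 mΩ

ρ = 1.64 μΩ·cm = 1.64×10^-8 Ω·m
Section 1: A_strand = π(3.8950e-04)² = 4.766e-07 m²; R₁ = ρL/(N·A_s) = (1.64×10^-8)(23.4)/(37×4.766e-07) = 0.02176 Ω
Section 2: A = 1.92 mm² = 1.920e-06 m²
R₂ = (1.64×10^-8)(6.78)/(1.920e-06) = 0.05791 Ω
R = R₁ + R₂ = 79.7 mΩ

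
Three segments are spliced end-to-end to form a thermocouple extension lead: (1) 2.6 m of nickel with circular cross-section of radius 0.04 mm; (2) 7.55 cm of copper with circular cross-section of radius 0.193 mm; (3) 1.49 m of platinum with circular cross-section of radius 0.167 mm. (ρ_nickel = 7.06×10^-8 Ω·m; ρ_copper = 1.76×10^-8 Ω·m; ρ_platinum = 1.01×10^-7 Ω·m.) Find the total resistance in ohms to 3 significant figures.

38.2 Ω

Seg 1: A = πr² = π(4.0000e-05 m)² = 5.027e-09 m²
R_1 = (7.06×10^-8)(2.6)/(5.027e-09) = 36.52 Ω
Seg 2: A = πr² = π(1.9300e-04 m)² = 1.170e-07 m²
R_2 = (1.76×10^-8)(0.0755)/(1.170e-07) = 0.01136 Ω
Seg 3: A = πr² = π(1.6700e-04 m)² = 8.762e-08 m²
R_3 = (1.01×10^-7)(1.49)/(8.762e-08) = 1.718 Ω
R_total = R_1 + R_2 + R_3 = 38.2 Ω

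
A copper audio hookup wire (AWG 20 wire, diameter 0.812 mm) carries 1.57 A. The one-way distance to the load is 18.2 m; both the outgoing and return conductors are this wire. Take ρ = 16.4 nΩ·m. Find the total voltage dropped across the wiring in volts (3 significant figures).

ρ = 16.4 nΩ·m = 1.64×10^-8 Ω·m
A = π(0.812/2 mm)² = π(4.0600e-04 m)² = 5.178e-07 m²
Total conductor length (both ways) L = 2 × 18.2 = 36.4 m
R = ρL/A = (1.64×10^-8)(36.4)/(5.178e-07) = 1.153 Ω
V = IR = 1.57 × 1.153 = 1.81 V

1.81 V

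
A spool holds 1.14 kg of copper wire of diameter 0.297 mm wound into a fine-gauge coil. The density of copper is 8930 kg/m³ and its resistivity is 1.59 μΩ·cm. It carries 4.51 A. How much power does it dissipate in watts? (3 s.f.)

8600 W

ρ = 1.59 μΩ·cm = 1.59×10^-8 Ω·m
A = π(d/2)² = π(1.4850e-04 m)² = 6.9279e-08 m²
L = m/(density·A) = 1.14/(8930×6.9279e-08) = 1843 m
R = ρL/A = (1.59×10^-8)(1843)/(6.9279e-08) = 422.9 Ω
P = I²R = (4.51)² × 422.9 = 8600 W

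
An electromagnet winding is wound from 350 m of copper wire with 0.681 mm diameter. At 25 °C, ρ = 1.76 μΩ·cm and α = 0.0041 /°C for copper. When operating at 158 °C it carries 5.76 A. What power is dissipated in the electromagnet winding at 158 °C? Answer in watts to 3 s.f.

867 W

ρ = 1.76 μΩ·cm = 1.76×10^-8 Ω·m
A = π(d/2)² = π(3.4050e-04 m)² = 3.642e-07 m²
R₍25₎ = ρL/A = (1.76×10^-8)(350)/(3.642e-07) = 16.91 Ω
R₍158₎ = R₍25₎(1 + αΔT) = 16.91 × (1 + 0.0041×133) = 26.13 Ω
P = I²R = (5.76)² × 26.13 = 867 W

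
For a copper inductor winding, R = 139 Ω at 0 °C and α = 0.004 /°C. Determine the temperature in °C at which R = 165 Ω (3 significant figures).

46.8 °C

R = R₀(1 + α(T − T₀)) ⇒ T = T₀ + (R/R₀ − 1)/α
T = 0 + (165/139 − 1)/0.004 = 0 + (0.1871)/0.004 = 46.8 °C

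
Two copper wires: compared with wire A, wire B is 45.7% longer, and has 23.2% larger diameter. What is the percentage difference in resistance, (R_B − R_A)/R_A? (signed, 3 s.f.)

-4.01%

R ∝ L/d², so R_B/R_A = (1 + 45.7/100) × (1 + 23.2/100)⁻²
= 1.457 × 0.6588 = 0.9599
(R_B − R_A)/R_A = 0.9599 − 1 = -4.01%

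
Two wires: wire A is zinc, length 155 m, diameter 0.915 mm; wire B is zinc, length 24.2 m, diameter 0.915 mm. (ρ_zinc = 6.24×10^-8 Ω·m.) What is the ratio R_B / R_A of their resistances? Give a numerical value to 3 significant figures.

0.156

R ∝ ρL/d², so R_B/R_A = (L_B/L_A)
= (24.2/155) = 0.156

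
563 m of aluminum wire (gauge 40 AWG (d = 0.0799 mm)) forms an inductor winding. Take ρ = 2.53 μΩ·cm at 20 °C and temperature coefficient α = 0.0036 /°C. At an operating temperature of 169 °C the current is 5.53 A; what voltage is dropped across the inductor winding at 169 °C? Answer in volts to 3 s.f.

24100 V

ρ = 2.53 μΩ·cm = 2.53×10^-8 Ω·m
A = π(0.0799/2 mm)² = π(3.9950e-05 m)² = 5.014e-09 m²
R₍20₎ = ρL/A = (2.53×10^-8)(563)/(5.014e-09) = 2841 Ω
R₍169₎ = R₍20₎(1 + αΔT) = 2841 × (1 + 0.0036×149) = 4365 Ω
V = IR = 5.53 × 4365 = 24100 V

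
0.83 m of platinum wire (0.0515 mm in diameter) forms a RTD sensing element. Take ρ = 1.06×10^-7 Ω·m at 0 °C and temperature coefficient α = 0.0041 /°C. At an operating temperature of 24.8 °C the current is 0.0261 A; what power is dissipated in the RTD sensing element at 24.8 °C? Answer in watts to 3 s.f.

A = π(d/2)² = π(2.5750e-05 m)² = 2.083e-09 m²
R₍0₎ = ρL/A = (1.06×10^-7)(0.83)/(2.083e-09) = 42.24 Ω
R₍24.8₎ = R₍0₎(1 + αΔT) = 42.24 × (1 + 0.0041×24.8) = 46.53 Ω
P = I²R = (0.0261)² × 46.53 = 0.0317 W

0.0317 W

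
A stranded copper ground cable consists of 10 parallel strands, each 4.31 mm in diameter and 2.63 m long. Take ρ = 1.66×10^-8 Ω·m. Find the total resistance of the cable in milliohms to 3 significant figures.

0.299 mΩ

A_strand = π(2.1550e-03 m)² = 1.459e-05 m²
R_strand = ρL/A = (1.66×10^-8)(2.63)/(1.459e-05) = 0.002992 Ω
R_total = R_strand/N = 0.002992/10 = 0.299 mΩ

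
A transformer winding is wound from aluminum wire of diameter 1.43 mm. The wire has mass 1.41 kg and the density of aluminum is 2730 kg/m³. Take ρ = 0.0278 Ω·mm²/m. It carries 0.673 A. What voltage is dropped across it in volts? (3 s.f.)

3.75 V

ρ = 0.0278 Ω·mm²/m = 2.78×10^-8 Ω·m
A = π(d/2)² = π(7.1500e-04 m)² = 1.6061e-06 m²
L = m/(density·A) = 1.41/(2730×1.6061e-06) = 321.6 m
R = ρL/A = (2.78×10^-8)(321.6)/(1.6061e-06) = 5.566 Ω
V = IR = 0.673 × 5.566 = 3.75 V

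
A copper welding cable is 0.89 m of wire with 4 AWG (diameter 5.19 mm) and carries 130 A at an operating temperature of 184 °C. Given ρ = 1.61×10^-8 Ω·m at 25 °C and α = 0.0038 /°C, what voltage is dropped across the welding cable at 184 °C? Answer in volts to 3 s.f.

A = π(5.19/2 mm)² = π(2.5950e-03 m)² = 2.116e-05 m²
R₍25₎ = ρL/A = (1.61×10^-8)(0.89)/(2.116e-05) = 6.773×10^-4 Ω
R₍184₎ = R₍25₎(1 + αΔT) = 6.773×10^-4 × (1 + 0.0038×159) = 0.001087 Ω
V = IR = 130 × 0.001087 = 0.141 V

0.141 V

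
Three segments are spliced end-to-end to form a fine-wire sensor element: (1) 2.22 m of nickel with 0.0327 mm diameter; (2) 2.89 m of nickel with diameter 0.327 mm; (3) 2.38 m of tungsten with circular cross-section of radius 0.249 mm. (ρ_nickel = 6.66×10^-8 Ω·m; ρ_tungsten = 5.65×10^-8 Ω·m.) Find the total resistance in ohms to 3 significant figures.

Seg 1: A = π(d/2)² = π(1.6350e-05 m)² = 8.398e-10 m²
R_1 = (6.66×10^-8)(2.22)/(8.398e-10) = 176.1 Ω
Seg 2: A = π(d/2)² = π(1.6350e-04 m)² = 8.398e-08 m²
R_2 = (6.66×10^-8)(2.89)/(8.398e-08) = 2.292 Ω
Seg 3: A = πr² = π(2.4900e-04 m)² = 1.948e-07 m²
R_3 = (5.65×10^-8)(2.38)/(1.948e-07) = 0.6904 Ω
R_total = R_1 + R_2 + R_3 = 179 Ω

179 Ω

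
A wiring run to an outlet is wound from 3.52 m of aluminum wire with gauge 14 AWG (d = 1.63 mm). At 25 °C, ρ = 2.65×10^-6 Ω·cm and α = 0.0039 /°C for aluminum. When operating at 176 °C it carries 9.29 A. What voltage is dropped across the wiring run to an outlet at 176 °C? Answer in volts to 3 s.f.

ρ = 2.65×10^-6 Ω·cm = 2.65×10^-8 Ω·m
A = π(1.63/2 mm)² = π(8.1500e-04 m)² = 2.087e-06 m²
R₍25₎ = ρL/A = (2.65×10^-8)(3.52)/(2.087e-06) = 0.0447 Ω
R₍176₎ = R₍25₎(1 + αΔT) = 0.0447 × (1 + 0.0039×151) = 0.07103 Ω
V = IR = 9.29 × 0.07103 = 0.660 V

0.660 V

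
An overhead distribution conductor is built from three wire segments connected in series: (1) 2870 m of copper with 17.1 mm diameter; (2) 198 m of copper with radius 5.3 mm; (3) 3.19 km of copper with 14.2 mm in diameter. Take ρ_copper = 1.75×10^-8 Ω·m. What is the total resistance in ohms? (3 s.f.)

0.610 Ω

Seg 1: A = π(d/2)² = π(8.5500e-03 m)² = 2.297e-04 m²
R_1 = (1.75×10^-8)(2870)/(2.297e-04) = 0.2187 Ω
Seg 2: A = πr² = π(5.3000e-03 m)² = 8.825e-05 m²
R_2 = (1.75×10^-8)(198)/(8.825e-05) = 0.03926 Ω
Seg 3: A = π(d/2)² = π(7.1000e-03 m)² = 1.584e-04 m²
R_3 = (1.75×10^-8)(3190)/(1.584e-04) = 0.3525 Ω
R_total = R_1 + R_2 + R_3 = 0.610 Ω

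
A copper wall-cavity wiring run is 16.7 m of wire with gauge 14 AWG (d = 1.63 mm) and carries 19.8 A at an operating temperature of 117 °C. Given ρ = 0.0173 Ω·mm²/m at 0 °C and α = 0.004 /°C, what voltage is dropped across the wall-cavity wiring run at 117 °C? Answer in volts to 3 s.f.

4.02 V

ρ = 0.0173 Ω·mm²/m = 1.73×10^-8 Ω·m
A = π(1.63/2 mm)² = π(8.1500e-04 m)² = 2.087e-06 m²
R₍0₎ = ρL/A = (1.73×10^-8)(16.7)/(2.087e-06) = 0.1385 Ω
R₍117₎ = R₍0₎(1 + αΔT) = 0.1385 × (1 + 0.004×117) = 0.2032 Ω
V = IR = 19.8 × 0.2032 = 4.02 V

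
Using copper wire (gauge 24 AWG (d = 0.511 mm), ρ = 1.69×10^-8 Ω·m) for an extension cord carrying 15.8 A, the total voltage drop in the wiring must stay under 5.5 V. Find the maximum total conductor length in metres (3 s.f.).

4.22 m

A = π(0.511/2 mm)² = π(2.5550e-04 m)² = 2.051e-07 m²
L_max = V_max·A/(1·ρI) = (5.5)(2.051e-07)/(1.69×10^-8×15.8) = 4.22 m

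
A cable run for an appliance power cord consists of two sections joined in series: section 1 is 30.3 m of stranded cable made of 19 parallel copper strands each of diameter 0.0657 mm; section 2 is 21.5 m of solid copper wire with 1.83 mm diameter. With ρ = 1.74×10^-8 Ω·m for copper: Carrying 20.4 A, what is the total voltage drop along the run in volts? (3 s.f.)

170 V

Section 1: A_strand = π(3.2850e-05)² = 3.390e-09 m²; R₁ = ρL/(N·A_s) = (1.74×10^-8)(30.3)/(19×3.390e-09) = 8.185 Ω
Section 2: A = π(d/2)² = π(9.1500e-04 m)² = 2.630e-06 m²
R₂ = (1.74×10^-8)(21.5)/(2.630e-06) = 0.1422 Ω
R = R₁ + R₂ = 8.327 Ω
V = IR = 20.4 × 8.327 = 170 V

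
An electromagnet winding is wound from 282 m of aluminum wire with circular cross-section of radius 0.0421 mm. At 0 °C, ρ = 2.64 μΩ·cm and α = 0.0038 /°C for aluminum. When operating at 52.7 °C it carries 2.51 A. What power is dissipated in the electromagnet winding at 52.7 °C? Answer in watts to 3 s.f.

10100 W

ρ = 2.64 μΩ·cm = 2.64×10^-8 Ω·m
A = πr² = π(4.2100e-05 m)² = 5.568e-09 m²
R₍0₎ = ρL/A = (2.64×10^-8)(282)/(5.568e-09) = 1337 Ω
R₍52.7₎ = R₍0₎(1 + αΔT) = 1337 × (1 + 0.0038×52.7) = 1605 Ω
P = I²R = (2.51)² × 1605 = 10100 W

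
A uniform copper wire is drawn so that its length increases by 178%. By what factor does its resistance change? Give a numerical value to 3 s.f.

7.73

k = 1 + 178/100 = 2.78; volume constant ⇒ A' = A/k, so R' = k²R.
Factor = 7.73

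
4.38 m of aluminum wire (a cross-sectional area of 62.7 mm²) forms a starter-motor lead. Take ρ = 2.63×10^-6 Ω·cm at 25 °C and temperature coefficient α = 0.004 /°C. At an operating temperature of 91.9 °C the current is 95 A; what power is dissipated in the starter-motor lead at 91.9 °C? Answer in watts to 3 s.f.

ρ = 2.63×10^-6 Ω·cm = 2.63×10^-8 Ω·m
A = 62.7 mm² = 6.270e-05 m²
R₍25₎ = ρL/A = (2.63×10^-8)(4.38)/(6.270e-05) = 0.001837 Ω
R₍91.9₎ = R₍25₎(1 + αΔT) = 0.001837 × (1 + 0.004×66.9) = 0.002329 Ω
P = I²R = (95)² × 0.002329 = 21.0 W

21.0 W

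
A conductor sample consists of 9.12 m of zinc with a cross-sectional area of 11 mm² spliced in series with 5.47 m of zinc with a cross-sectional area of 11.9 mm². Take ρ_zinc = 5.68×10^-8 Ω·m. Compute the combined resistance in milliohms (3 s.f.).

Segment 1: A = 11 mm² = 1.100e-05 m²
R₁ = ρL/A = (5.68×10^-8)(9.12)/(1.100e-05) = 0.04709 Ω
Segment 2: A = 11.9 mm² = 1.190e-05 m²
R₂ = (5.68×10^-8)(5.47)/(1.190e-05) = 0.02611 Ω
R = R₁ + R₂ = 73.2 mΩ

73.2 mΩ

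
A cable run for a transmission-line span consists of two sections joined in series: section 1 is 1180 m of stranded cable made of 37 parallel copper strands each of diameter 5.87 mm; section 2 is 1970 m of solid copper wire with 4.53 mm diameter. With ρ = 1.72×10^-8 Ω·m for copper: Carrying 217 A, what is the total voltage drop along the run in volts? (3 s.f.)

461 V

Section 1: A_strand = π(2.9350e-03)² = 2.706e-05 m²; R₁ = ρL/(N·A_s) = (1.72×10^-8)(1180)/(37×2.706e-05) = 0.02027 Ω
Section 2: A = π(d/2)² = π(2.2650e-03 m)² = 1.612e-05 m²
R₂ = (1.72×10^-8)(1970)/(1.612e-05) = 2.102 Ω
R = R₁ + R₂ = 2.123 Ω
V = IR = 217 × 2.123 = 461 V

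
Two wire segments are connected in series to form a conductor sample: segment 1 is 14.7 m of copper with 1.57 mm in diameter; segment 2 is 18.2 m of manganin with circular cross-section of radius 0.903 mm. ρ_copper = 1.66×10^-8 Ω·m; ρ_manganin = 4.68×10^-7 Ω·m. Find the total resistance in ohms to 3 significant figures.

3.45 Ω

Segment 1: A = π(d/2)² = π(7.8500e-04 m)² = 1.936e-06 m²
R₁ = ρL/A = (1.66×10^-8)(14.7)/(1.936e-06) = 0.126 Ω
Segment 2: A = πr² = π(9.0300e-04 m)² = 2.562e-06 m²
R₂ = (4.68×10^-7)(18.2)/(2.562e-06) = 3.325 Ω
R = R₁ + R₂ = 3.45 Ω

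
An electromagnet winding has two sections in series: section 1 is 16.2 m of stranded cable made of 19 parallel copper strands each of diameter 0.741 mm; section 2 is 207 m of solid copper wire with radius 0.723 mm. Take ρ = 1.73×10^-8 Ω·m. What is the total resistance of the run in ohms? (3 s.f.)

Section 1: A_strand = π(3.7050e-04)² = 4.312e-07 m²; R₁ = ρL/(N·A_s) = (1.73×10^-8)(16.2)/(19×4.312e-07) = 0.0342 Ω
Section 2: A = πr² = π(7.2300e-04 m)² = 1.642e-06 m²
R₂ = (1.73×10^-8)(207)/(1.642e-06) = 2.181 Ω
R = R₁ + R₂ = 2.21 Ω

2.21 Ω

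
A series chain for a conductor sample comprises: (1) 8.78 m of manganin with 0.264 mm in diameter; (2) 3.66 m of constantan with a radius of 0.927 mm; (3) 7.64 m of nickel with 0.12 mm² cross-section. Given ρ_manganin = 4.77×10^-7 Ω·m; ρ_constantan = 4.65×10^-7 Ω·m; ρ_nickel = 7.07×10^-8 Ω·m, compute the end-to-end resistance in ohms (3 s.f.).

81.6 Ω

Seg 1: A = π(d/2)² = π(1.3200e-04 m)² = 5.474e-08 m²
R_1 = (4.77×10^-7)(8.78)/(5.474e-08) = 76.51 Ω
Seg 2: A = πr² = π(9.2700e-04 m)² = 2.700e-06 m²
R_2 = (4.65×10^-7)(3.66)/(2.700e-06) = 0.6304 Ω
Seg 3: A = 0.12 mm² = 1.200e-07 m²
R_3 = (7.07×10^-8)(7.64)/(1.200e-07) = 4.501 Ω
R_total = R_1 + R_2 + R_3 = 81.6 Ω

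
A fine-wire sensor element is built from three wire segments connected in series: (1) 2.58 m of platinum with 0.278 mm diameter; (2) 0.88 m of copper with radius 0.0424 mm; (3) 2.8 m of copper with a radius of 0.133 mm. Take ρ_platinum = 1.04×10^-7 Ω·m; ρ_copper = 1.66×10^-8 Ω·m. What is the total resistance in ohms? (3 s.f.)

7.84 Ω

Seg 1: A = π(d/2)² = π(1.3900e-04 m)² = 6.070e-08 m²
R_1 = (1.04×10^-7)(2.58)/(6.070e-08) = 4.421 Ω
Seg 2: A = πr² = π(4.2400e-05 m)² = 5.648e-09 m²
R_2 = (1.66×10^-8)(0.88)/(5.648e-09) = 2.586 Ω
Seg 3: A = πr² = π(1.3300e-04 m)² = 5.557e-08 m²
R_3 = (1.66×10^-8)(2.8)/(5.557e-08) = 0.8364 Ω
R_total = R_1 + R_2 + R_3 = 7.84 Ω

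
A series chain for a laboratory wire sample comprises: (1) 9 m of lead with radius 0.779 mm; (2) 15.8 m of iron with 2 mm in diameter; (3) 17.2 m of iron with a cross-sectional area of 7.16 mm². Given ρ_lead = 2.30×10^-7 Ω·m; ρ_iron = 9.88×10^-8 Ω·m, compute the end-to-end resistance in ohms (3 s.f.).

1.82 Ω

Seg 1: A = πr² = π(7.7900e-04 m)² = 1.906e-06 m²
R_1 = (2.30×10^-7)(9)/(1.906e-06) = 1.086 Ω
Seg 2: A = π(d/2)² = π(1.0000e-03 m)² = 3.142e-06 m²
R_2 = (9.88×10^-8)(15.8)/(3.142e-06) = 0.4969 Ω
Seg 3: A = 7.16 mm² = 7.160e-06 m²
R_3 = (9.88×10^-8)(17.2)/(7.160e-06) = 0.2373 Ω
R_total = R_1 + R_2 + R_3 = 1.82 Ω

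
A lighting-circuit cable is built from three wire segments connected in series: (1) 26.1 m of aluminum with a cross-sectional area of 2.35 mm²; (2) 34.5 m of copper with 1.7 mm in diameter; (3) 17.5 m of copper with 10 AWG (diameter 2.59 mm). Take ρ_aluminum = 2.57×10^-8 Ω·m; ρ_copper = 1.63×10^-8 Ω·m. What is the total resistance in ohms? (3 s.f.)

Seg 1: A = 2.35 mm² = 2.350e-06 m²
R_1 = (2.57×10^-8)(26.1)/(2.350e-06) = 0.2854 Ω
Seg 2: A = π(d/2)² = π(8.5000e-04 m)² = 2.270e-06 m²
R_2 = (1.63×10^-8)(34.5)/(2.270e-06) = 0.2478 Ω
Seg 3: A = π(2.59/2 mm)² = π(1.2950e-03 m)² = 5.269e-06 m²
R_3 = (1.63×10^-8)(17.5)/(5.269e-06) = 0.05414 Ω
R_total = R_1 + R_2 + R_3 = 0.587 Ω

0.587 Ω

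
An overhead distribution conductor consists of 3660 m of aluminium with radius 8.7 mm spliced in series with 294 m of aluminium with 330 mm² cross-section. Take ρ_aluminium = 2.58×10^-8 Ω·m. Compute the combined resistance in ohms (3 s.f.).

0.420 Ω

Segment 1: A = πr² = π(8.7000e-03 m)² = 2.378e-04 m²
R₁ = ρL/A = (2.58×10^-8)(3660)/(2.378e-04) = 0.3971 Ω
Segment 2: A = 330 mm² = 3.300e-04 m²
R₂ = (2.58×10^-8)(294)/(3.300e-04) = 0.02299 Ω
R = R₁ + R₂ = 0.420 Ω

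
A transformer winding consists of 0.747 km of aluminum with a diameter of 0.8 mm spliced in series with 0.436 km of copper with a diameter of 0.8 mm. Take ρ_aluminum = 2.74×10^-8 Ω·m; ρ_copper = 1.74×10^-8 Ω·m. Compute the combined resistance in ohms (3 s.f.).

55.8 Ω

Segment 1: A = π(d/2)² = π(4.0000e-04 m)² = 5.027e-07 m²
R₁ = ρL/A = (2.74×10^-8)(747)/(5.027e-07) = 40.72 Ω
R₂ = (1.74×10^-8)(436)/(5.027e-07) = 15.09 Ω
R = R₁ + R₂ = 55.8 Ω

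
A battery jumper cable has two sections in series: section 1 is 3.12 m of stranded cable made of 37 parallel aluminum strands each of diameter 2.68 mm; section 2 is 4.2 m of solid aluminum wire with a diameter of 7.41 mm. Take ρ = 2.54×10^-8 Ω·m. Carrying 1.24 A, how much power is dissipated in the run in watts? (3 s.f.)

0.00439 W

Section 1: A_strand = π(1.3400e-03)² = 5.641e-06 m²; R₁ = ρL/(N·A_s) = (2.54×10^-8)(3.12)/(37×5.641e-06) = 3.797×10^-4 Ω
Section 2: A = π(d/2)² = π(3.7050e-03 m)² = 4.312e-05 m²
R₂ = (2.54×10^-8)(4.2)/(4.312e-05) = 0.002474 Ω
R = R₁ + R₂ = 0.002853 Ω
P = I²R = (1.24)² × 0.002853 = 0.00439 W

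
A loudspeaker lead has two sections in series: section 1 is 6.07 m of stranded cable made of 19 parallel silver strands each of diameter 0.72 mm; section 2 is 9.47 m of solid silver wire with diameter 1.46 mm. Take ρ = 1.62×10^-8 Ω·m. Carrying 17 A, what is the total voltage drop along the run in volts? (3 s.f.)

1.77 V

Section 1: A_strand = π(3.6000e-04)² = 4.072e-07 m²; R₁ = ρL/(N·A_s) = (1.62×10^-8)(6.07)/(19×4.072e-07) = 0.01271 Ω
Section 2: A = π(d/2)² = π(7.3000e-04 m)² = 1.674e-06 m²
R₂ = (1.62×10^-8)(9.47)/(1.674e-06) = 0.09164 Ω
R = R₁ + R₂ = 0.1043 Ω
V = IR = 17 × 0.1043 = 1.77 V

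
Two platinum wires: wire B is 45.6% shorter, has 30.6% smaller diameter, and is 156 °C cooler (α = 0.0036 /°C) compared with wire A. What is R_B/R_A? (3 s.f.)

0.495

R ∝ ρL/d² with ρ ∝ (1+αΔT), so R_B/R_A = (1 − 45.6/100) × (1 − 30.6/100)⁻² × (1 − 0.0036×156)
= 0.544 × 2.076 × 0.4384 = 0.495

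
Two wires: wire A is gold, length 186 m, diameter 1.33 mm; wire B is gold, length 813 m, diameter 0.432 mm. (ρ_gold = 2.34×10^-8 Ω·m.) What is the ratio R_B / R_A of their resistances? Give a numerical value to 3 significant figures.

41.4

R ∝ ρL/d², so R_B/R_A = (L_B/L_A) × (d_A/d_B)²
= (813/186) × (1.33/0.432)² = 41.4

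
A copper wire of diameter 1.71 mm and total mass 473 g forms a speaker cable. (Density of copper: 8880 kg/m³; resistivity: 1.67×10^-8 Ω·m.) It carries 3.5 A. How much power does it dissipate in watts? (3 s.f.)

2.07 W

A = π(d/2)² = π(8.5500e-04 m)² = 2.2966e-06 m²
L = m/(density·A) = 0.473/(8880×2.2966e-06) = 23.19 m
R = ρL/A = (1.67×10^-8)(23.19)/(2.2966e-06) = 0.1687 Ω
P = I²R = (3.5)² × 0.1687 = 2.07 W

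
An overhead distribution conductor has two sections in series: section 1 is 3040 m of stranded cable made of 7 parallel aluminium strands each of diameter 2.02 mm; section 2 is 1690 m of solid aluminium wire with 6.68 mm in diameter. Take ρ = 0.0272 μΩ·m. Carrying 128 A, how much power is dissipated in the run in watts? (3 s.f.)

81900 W

ρ = 0.0272 μΩ·m = 2.72×10^-8 Ω·m
Section 1: A_strand = π(1.0100e-03)² = 3.205e-06 m²; R₁ = ρL/(N·A_s) = (2.72×10^-8)(3040)/(7×3.205e-06) = 3.686 Ω
Section 2: A = π(d/2)² = π(3.3400e-03 m)² = 3.505e-05 m²
R₂ = (2.72×10^-8)(1690)/(3.505e-05) = 1.312 Ω
R = R₁ + R₂ = 4.998 Ω
P = I²R = (128)² × 4.998 = 81900 W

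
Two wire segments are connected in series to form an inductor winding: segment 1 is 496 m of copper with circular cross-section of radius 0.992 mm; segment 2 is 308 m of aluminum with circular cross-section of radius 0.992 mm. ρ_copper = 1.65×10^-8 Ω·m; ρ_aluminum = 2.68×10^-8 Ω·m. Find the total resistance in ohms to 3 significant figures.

Segment 1: A = πr² = π(9.9200e-04 m)² = 3.092e-06 m²
R₁ = ρL/A = (1.65×10^-8)(496)/(3.092e-06) = 2.647 Ω
R₂ = (2.68×10^-8)(308)/(3.092e-06) = 2.67 Ω
R = R₁ + R₂ = 5.32 Ω

5.32 Ω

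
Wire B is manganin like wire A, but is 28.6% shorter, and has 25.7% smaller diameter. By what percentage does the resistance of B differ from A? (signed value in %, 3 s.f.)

29.3%

R ∝ L/d², so R_B/R_A = (1 − 28.6/100) × (1 − 25.7/100)⁻²
= 0.714 × 1.811 = 1.293
(R_B − R_A)/R_A = 1.293 − 1 = 29.3%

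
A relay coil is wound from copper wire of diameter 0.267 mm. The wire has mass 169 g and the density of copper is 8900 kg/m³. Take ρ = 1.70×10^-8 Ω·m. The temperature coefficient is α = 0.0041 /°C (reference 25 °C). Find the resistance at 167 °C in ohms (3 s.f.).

A = π(d/2)² = π(1.3350e-04 m)² = 5.5990e-08 m²
L = m/(density·A) = 0.169/(8900×5.5990e-08) = 339.1 m
R = ρL/A = (1.70×10^-8)(339.1)/(5.5990e-08) = 103 Ω
R(167 °C) = 103 × (1 + 0.0041×142) = 163 Ω

163 Ω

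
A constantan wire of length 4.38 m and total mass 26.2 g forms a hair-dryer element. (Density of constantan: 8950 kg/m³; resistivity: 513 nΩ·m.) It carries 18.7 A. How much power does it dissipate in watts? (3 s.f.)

ρ = 513 nΩ·m = 5.13×10^-7 Ω·m
A = m/(density·L) = 0.0262/(8950×4.38) = 6.6835e-07 m²
R = ρL/A = (5.13×10^-7)(4.38)/(6.6835e-07) = 3.362 Ω
P = I²R = (18.7)² × 3.362 = 1180 W

1180 W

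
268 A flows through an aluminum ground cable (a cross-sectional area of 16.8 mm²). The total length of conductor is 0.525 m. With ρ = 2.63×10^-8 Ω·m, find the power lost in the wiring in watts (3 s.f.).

59.0 W

A = 16.8 mm² = 1.680e-05 m²
R = ρL/A = (2.63×10^-8)(0.525)/(1.680e-05) = 8.219×10^-4 Ω
P = I²R = (268)² × 8.219×10^-4 = 59.0 W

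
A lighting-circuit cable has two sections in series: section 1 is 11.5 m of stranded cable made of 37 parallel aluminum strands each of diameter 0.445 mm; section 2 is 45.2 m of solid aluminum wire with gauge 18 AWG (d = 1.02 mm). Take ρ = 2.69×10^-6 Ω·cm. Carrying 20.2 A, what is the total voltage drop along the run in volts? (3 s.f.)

ρ = 2.69×10^-6 Ω·cm = 2.69×10^-8 Ω·m
Section 1: A_strand = π(2.2250e-04)² = 1.555e-07 m²; R₁ = ρL/(N·A_s) = (2.69×10^-8)(11.5)/(37×1.555e-07) = 0.05376 Ω
Section 2: A = π(1.02/2 mm)² = π(5.1000e-04 m)² = 8.171e-07 m²
R₂ = (2.69×10^-8)(45.2)/(8.171e-07) = 1.488 Ω
R = R₁ + R₂ = 1.542 Ω
V = IR = 20.2 × 1.542 = 31.1 V

31.1 V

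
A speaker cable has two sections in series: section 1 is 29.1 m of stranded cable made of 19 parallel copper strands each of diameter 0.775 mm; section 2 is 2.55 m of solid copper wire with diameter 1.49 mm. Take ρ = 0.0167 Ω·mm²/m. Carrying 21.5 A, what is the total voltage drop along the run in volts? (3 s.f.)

1.69 V

ρ = 0.0167 Ω·mm²/m = 1.67×10^-8 Ω·m
Section 1: A_strand = π(3.8750e-04)² = 4.717e-07 m²; R₁ = ρL/(N·A_s) = (1.67×10^-8)(29.1)/(19×4.717e-07) = 0.05422 Ω
Section 2: A = π(d/2)² = π(7.4500e-04 m)² = 1.744e-06 m²
R₂ = (1.67×10^-8)(2.55)/(1.744e-06) = 0.02442 Ω
R = R₁ + R₂ = 0.07864 Ω
V = IR = 21.5 × 0.07864 = 1.69 V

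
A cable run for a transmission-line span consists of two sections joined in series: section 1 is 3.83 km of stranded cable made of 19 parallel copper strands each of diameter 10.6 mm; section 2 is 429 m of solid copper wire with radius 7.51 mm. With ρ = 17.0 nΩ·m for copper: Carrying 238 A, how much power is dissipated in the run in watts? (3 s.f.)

4530 W

ρ = 17.0 nΩ·m = 1.70×10^-8 Ω·m
Section 1: A_strand = π(5.3000e-03)² = 8.825e-05 m²; R₁ = ρL/(N·A_s) = (1.70×10^-8)(3830)/(19×8.825e-05) = 0.03883 Ω
Section 2: A = πr² = π(7.5100e-03 m)² = 1.772e-04 m²
R₂ = (1.70×10^-8)(429)/(1.772e-04) = 0.04116 Ω
R = R₁ + R₂ = 0.07999 Ω
P = I²R = (238)² × 0.07999 = 4530 W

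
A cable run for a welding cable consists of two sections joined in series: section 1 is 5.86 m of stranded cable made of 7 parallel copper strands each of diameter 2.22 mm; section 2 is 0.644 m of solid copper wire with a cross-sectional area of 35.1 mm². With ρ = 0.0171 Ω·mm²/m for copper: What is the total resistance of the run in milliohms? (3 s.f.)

4.01 mΩ

ρ = 0.0171 Ω·mm²/m = 1.71×10^-8 Ω·m
Section 1: A_strand = π(1.1100e-03)² = 3.871e-06 m²; R₁ = ρL/(N·A_s) = (1.71×10^-8)(5.86)/(7×3.871e-06) = 0.003698 Ω
Section 2: A = 35.1 mm² = 3.510e-05 m²
R₂ = (1.71×10^-8)(0.644)/(3.510e-05) = 3.137×10^-4 Ω
R = R₁ + R₂ = 4.01 mΩ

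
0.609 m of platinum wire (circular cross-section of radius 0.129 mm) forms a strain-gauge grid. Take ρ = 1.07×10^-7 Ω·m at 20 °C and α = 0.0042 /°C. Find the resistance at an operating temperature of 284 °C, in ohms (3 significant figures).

A = πr² = π(1.2900e-04 m)² = 5.228e-08 m²
R₍20°C₎ = ρL/A = (1.07×10^-7)(0.609)/(5.228e-08) = 1.246 Ω
R = R₀(1 + αΔT) = 1.246(1 + 0.0042×264) = 2.63 Ω

2.63 Ω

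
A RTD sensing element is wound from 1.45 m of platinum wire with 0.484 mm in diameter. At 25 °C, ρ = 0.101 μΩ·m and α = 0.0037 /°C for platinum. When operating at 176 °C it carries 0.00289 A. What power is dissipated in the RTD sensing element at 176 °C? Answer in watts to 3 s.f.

ρ = 0.101 μΩ·m = 1.01×10^-7 Ω·m
A = π(d/2)² = π(2.4200e-04 m)² = 1.840e-07 m²
R₍25₎ = ρL/A = (1.01×10^-7)(1.45)/(1.840e-07) = 0.796 Ω
R₍176₎ = R₍25₎(1 + αΔT) = 0.796 × (1 + 0.0037×151) = 1.241 Ω
P = I²R = (0.00289)² × 1.241 = 1.04×10^-5 W

1.04×10^-5 W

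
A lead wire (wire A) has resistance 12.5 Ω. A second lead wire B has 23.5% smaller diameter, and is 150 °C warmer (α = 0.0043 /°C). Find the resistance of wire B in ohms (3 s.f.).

R ∝ ρL/d² with ρ ∝ (1+αΔT), so R_B/R_A = (1 − 23.5/100)⁻² × (1 + 0.0043×150)
= 1.709 × 1.645 = 2.811
R_B = 2.811 × 12.5 = 35.1 Ω

35.1 Ω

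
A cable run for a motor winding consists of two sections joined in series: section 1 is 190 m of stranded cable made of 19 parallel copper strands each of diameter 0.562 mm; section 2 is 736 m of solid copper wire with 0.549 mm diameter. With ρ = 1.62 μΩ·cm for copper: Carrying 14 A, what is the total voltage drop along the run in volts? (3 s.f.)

ρ = 1.62 μΩ·cm = 1.62×10^-8 Ω·m
Section 1: A_strand = π(2.8100e-04)² = 2.481e-07 m²; R₁ = ρL/(N·A_s) = (1.62×10^-8)(190)/(19×2.481e-07) = 0.6531 Ω
Section 2: A = π(d/2)² = π(2.7450e-04 m)² = 2.367e-07 m²
R₂ = (1.62×10^-8)(736)/(2.367e-07) = 50.37 Ω
R = R₁ + R₂ = 51.02 Ω
V = IR = 14 × 51.02 = 714 V

714 V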